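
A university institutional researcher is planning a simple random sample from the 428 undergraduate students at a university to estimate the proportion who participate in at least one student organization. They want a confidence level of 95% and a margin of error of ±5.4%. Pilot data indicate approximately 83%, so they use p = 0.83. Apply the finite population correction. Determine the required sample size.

For 95% confidence, z = 1.96.
Unadjusted: n₀ = 1.96² × 0.83 × 0.17 / 0.054² ≈ 185.89, so n₀ = 186.
Finite population correction with N = 428: n = n₀ / (1 + (n₀−1)/N) = 186 / (1 + 185/428) = 186 / 1.4322 ≈ 129.87.
Rounding up, n = 130.

130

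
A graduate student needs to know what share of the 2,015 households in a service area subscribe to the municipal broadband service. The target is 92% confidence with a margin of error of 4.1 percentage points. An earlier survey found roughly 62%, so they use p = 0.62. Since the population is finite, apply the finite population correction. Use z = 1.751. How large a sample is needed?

Unadjusted: n₀ = 1.751² × 0.62 × 0.38 / 0.041² ≈ 429.71, so n₀ = 430.
Finite population correction with N = 2,015: n = n₀ / (1 + (n₀−1)/N) = 430 / (1 + 429/2015) = 430 / 1.2129 ≈ 354.52.
Rounding up, n = 355.

355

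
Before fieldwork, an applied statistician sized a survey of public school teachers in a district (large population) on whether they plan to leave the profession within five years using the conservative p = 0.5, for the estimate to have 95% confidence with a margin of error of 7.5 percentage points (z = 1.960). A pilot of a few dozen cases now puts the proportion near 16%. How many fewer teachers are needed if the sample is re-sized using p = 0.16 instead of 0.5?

79

Conservative (p = 0.5): n = 1.960² × 0.25 / 0.075² ≈ 170.74 → 171.
Using p = 0.16: p(1−p) = 0.1344, so n = 1.960² × 0.1344 / 0.075² ≈ 91.79 → 92.
Reduction: 171 − 92 = 79.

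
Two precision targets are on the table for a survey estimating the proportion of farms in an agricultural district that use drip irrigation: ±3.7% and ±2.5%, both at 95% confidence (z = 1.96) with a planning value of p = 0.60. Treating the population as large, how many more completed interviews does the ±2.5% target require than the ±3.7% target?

At ±3.7%: n = 1.96² × 0.2400 / 0.037² ≈ 673.47 → 674.
At ±2.5%: n = 1.96² × 0.2400 / 0.025² ≈ 1475.17 → 1476.
Additional respondents: 1476 − 674 = 802.

802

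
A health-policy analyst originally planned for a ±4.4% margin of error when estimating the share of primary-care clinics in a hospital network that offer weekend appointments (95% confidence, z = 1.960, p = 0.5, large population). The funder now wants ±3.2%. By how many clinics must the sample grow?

At ±4.4%: n = 1.960² × 0.2500 / 0.044² ≈ 496.07 → 497.
At ±3.2%: n = 1.960² × 0.2500 / 0.032² ≈ 937.89 → 938.
Additional respondents: 938 − 497 = 441.

441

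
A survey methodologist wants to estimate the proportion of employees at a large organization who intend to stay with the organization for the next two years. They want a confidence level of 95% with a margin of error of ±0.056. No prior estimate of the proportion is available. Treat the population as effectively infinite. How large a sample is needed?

307

For 95% confidence, z = 1.960.
With no prior estimate, use p = 0.5, giving p(1−p) = 0.25.
n = z²·p(1−p)/E² = 1.960² × 0.2500 / 0.056² = 3.8416 × 0.2500 / 0.003136 ≈ 306.25.
Rounding up gives n = 307.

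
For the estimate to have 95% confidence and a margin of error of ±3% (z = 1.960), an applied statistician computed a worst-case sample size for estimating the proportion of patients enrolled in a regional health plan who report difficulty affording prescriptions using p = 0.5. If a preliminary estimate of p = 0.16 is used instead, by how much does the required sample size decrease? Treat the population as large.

Conservative (p = 0.5): n = 1.960² × 0.25 / 0.030² ≈ 1067.11 → 1068.
Using p = 0.16: p(1−p) = 0.1344, so n = 1.960² × 0.1344 / 0.030² ≈ 573.68 → 574.
Reduction: 1068 − 574 = 494.

494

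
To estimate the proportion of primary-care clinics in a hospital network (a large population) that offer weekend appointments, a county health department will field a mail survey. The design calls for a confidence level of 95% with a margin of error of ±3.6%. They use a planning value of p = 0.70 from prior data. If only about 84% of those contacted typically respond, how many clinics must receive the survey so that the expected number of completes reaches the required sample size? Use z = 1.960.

742

Completed interviews needed: n₀ = 1.960² × 0.2100 / 0.036² ≈ 622.48 → 623.
At an 84% response rate, contacts needed = 623 / 0.84 ≈ 741.67 → 742.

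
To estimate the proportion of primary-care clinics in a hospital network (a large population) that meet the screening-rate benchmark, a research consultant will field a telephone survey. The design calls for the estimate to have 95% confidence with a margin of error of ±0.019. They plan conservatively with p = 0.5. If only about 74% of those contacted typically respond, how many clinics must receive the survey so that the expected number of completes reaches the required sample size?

3596

For 95% confidence, z = 1.960.
Completed interviews needed: n₀ = 1.960² × 0.2500 / 0.019² ≈ 2660.39 → 2661.
At a 74% response rate, contacts needed = 2661 / 0.74 ≈ 3595.95 → 3596.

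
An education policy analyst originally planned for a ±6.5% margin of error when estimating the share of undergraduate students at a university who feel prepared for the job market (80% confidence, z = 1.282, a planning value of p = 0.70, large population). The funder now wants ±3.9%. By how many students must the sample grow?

145

At ±6.5%: n = 1.282² × 0.2100 / 0.065² ≈ 81.69 → 82.
At ±3.9%: n = 1.282² × 0.2100 / 0.039² ≈ 226.92 → 227.
Additional respondents: 227 − 82 = 145.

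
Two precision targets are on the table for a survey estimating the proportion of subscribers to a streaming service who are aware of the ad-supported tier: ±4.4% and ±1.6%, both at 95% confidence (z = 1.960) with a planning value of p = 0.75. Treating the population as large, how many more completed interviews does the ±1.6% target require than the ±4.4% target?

2441

At ±4.4%: n = 1.960² × 0.1875 / 0.044² ≈ 372.06 → 373.
At ±1.6%: n = 1.960² × 0.1875 / 0.016² ≈ 2813.67 → 2814.
Additional respondents: 2814 − 373 = 2441.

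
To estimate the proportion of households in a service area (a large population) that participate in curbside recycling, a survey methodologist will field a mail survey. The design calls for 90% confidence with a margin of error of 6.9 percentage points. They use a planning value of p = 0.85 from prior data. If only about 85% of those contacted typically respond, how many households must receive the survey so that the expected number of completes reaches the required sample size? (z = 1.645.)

Completed interviews needed: n₀ = 1.645² × 0.1275 / 0.069² ≈ 72.47 → 73.
At an 85% response rate, contacts needed = 73 / 0.85 ≈ 85.88 → 86.

86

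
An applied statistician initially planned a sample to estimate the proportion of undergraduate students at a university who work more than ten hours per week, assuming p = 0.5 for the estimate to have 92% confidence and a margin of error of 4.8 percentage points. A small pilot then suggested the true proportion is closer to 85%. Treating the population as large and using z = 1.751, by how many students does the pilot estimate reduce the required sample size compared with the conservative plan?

Conservative (p = 0.5): n = 1.751² × 0.25 / 0.048² ≈ 332.68 → 333.
Using p = 0.85: p(1−p) = 0.1275, so n = 1.751² × 0.1275 / 0.048² ≈ 169.67 → 170.
Reduction: 333 − 170 = 163.

163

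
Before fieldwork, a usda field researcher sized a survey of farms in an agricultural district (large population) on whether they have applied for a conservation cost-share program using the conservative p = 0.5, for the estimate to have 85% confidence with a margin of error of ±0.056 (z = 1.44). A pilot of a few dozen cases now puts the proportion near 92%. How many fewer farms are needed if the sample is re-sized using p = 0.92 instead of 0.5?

Conservative (p = 0.5): n = 1.44² × 0.25 / 0.056² ≈ 165.31 → 166.
Using p = 0.92: p(1−p) = 0.0736, so n = 1.44² × 0.0736 / 0.056² ≈ 48.67 → 49.
Reduction: 166 − 49 = 117.

117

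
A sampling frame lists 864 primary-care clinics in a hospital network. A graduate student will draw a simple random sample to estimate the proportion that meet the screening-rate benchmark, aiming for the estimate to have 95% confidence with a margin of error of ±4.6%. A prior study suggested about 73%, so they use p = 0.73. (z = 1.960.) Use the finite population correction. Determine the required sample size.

254

Unadjusted: n₀ = 1.960² × 0.73 × 0.27 / 0.046² ≈ 357.84, so n₀ = 358.
Finite population correction with N = 864: n = n₀ / (1 + (n₀−1)/N) = 358 / (1 + 357/864) = 358 / 1.4132 ≈ 253.33.
Rounding up, n = 254.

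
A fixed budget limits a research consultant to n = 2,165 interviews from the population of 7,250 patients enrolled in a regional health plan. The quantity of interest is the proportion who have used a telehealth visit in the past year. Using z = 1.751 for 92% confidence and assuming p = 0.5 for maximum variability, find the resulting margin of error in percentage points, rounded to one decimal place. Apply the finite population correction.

Finite-population factor: (N−n)/(N−1) = (7250−2165)/(7250−1) = 0.7015.
SE(p̂) = √[p(1−p)/n · (N−n)/(N−1)] = √[0.2500/2165 × 0.7015] = 0.00900.
E = z × SE = 1.751 × 0.00900 = 0.01576 ≈ 1.6 percentage points.

1.6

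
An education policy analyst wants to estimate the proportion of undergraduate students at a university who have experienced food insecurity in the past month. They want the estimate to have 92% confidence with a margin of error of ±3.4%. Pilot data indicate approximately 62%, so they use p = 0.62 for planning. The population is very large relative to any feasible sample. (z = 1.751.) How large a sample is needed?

With p = 0.62, p(1−p) = 0.2356.
n = z²·p(1−p)/E² = 1.751² × 0.2356 / 0.034² = 3.0660 × 0.2356 / 0.001156 ≈ 624.87.
Rounding up gives n = 625.

625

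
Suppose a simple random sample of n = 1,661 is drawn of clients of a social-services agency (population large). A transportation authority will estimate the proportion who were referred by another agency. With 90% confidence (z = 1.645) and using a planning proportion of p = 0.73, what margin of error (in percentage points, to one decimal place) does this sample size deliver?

1.8

SE(p̂) = √[p(1−p)/n] = √[0.1971/1661] = 0.01089.
E = z × SE = 1.645 × 0.01089 = 0.01792, or 1.8 percentage points.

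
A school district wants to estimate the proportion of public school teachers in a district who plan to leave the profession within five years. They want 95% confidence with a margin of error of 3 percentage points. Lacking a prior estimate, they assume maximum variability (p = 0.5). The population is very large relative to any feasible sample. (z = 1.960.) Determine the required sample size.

With p = 0.5, p(1−p) = 0.25.
n = z²·p(1−p)/E² = 1.960² × 0.2500 / 0.030² = 3.8416 × 0.2500 / 0.000900 ≈ 1067.11.
Rounding up gives n = 1068.

1068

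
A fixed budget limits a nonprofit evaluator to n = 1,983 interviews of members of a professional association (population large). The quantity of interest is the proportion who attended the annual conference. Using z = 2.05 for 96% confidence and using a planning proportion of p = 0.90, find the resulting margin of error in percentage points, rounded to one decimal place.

SE(p̂) = √[p(1−p)/n] = √[0.0900/1983] = 0.00674.
E = z × SE = 2.05 × 0.00674 = 0.01381, or 1.4 percentage points.

1.4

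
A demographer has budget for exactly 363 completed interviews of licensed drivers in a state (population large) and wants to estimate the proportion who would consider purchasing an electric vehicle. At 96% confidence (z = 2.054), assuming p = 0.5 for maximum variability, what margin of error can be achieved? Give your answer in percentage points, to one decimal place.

5.4

SE(p̂) = √[p(1−p)/n] = √[0.2500/363] = 0.02624.
E = z × SE = 2.054 × 0.02624 = 0.05390, or 5.4 percentage points.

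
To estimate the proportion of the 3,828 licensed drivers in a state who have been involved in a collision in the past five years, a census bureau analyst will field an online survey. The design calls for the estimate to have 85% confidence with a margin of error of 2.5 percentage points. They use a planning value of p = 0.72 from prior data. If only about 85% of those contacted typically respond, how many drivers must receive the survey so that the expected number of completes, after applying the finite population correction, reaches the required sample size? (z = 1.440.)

671

Completed interviews needed (unadjusted): n₀ = 1.440² × 0.2016 / 0.025² ≈ 668.86 → 669.
FPC for N = 3,828: n = 669 / (1 + 668/3828) = 669 / 1.1745 ≈ 569.60 → 570.
At an 85% response rate, contacts needed = 570 / 0.85 ≈ 670.59 → 671.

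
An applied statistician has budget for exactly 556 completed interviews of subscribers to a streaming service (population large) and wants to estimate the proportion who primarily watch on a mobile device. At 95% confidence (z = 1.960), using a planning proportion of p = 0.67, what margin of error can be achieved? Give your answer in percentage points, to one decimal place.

3.9

SE(p̂) = √[p(1−p)/n] = √[0.2211/556] = 0.01994.
E = z × SE = 1.960 × 0.01994 = 0.03909, or 3.9 percentage points.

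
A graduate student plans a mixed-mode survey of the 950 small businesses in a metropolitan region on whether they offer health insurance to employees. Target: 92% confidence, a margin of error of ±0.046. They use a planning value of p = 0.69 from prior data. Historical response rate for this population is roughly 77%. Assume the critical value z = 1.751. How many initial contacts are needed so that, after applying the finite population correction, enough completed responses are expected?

304

Completed interviews needed (unadjusted): n₀ = 1.751² × 0.2139 / 0.046² ≈ 309.93 → 310.
FPC for N = 950: n = 310 / (1 + 309/950) = 310 / 1.3253 ≈ 233.92 → 234.
At a 77% response rate, contacts needed = 234 / 0.77 ≈ 303.90 → 304.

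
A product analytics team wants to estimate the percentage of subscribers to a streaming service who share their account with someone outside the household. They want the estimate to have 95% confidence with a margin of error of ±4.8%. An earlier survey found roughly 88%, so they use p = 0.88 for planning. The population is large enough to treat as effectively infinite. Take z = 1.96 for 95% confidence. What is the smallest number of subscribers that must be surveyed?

With p = 0.88, p(1−p) = 0.1056.
n = z²·p(1−p)/E² = 1.96² × 0.1056 / 0.048² = 3.8416 × 0.1056 / 0.002304 ≈ 176.07.
Rounding up gives n = 177.

177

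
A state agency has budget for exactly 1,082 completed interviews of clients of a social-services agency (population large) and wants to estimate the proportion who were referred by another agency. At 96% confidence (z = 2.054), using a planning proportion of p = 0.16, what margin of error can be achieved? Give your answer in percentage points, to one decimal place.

SE(p̂) = √[p(1−p)/n] = √[0.1344/1082] = 0.01115.
E = z × SE = 2.054 × 0.01115 = 0.02289, or 2.3 percentage points.

2.3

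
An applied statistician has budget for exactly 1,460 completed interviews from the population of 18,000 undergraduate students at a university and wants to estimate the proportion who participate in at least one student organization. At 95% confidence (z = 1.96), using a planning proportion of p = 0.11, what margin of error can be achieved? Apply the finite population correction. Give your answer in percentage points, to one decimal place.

1.5

Finite-population factor: (N−n)/(N−1) = (18000−1460)/(18000−1) = 0.9189.
SE(p̂) = √[p(1−p)/n · (N−n)/(N−1)] = √[0.0979/1460 × 0.9189] = 0.00785.
E = z × SE = 1.96 × 0.00785 = 0.01539 ≈ 1.5 percentage points.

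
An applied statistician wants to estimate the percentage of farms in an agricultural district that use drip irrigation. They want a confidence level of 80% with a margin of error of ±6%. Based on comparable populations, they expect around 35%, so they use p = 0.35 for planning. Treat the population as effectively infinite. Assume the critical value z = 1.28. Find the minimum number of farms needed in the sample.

With p = 0.35, p(1−p) = 0.2275.
n = z²·p(1−p)/E² = 1.28² × 0.2275 / 0.060² = 1.6384 × 0.2275 / 0.003600 ≈ 103.54.
Rounding up gives n = 104.

104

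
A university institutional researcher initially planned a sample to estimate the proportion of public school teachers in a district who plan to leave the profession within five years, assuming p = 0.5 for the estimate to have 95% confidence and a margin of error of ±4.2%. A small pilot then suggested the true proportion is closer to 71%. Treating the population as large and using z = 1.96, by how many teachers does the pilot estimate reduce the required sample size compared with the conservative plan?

96

Conservative (p = 0.5): n = 1.96² × 0.25 / 0.042² ≈ 544.44 → 545.
Using p = 0.71: p(1−p) = 0.2059, so n = 1.96² × 0.2059 / 0.042² ≈ 448.40 → 449.
Reduction: 545 − 449 = 96.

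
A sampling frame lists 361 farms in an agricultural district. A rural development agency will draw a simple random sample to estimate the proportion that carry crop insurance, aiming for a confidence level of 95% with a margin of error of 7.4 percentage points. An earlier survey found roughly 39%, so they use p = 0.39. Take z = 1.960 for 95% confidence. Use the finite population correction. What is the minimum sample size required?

115

Unadjusted: n₀ = 1.960² × 0.39 × 0.61 / 0.074² ≈ 166.89, so n₀ = 167.
Finite population correction with N = 361: n = n₀ / (1 + (n₀−1)/N) = 167 / (1 + 166/361) = 167 / 1.4598 ≈ 114.40.
Rounding up, n = 115.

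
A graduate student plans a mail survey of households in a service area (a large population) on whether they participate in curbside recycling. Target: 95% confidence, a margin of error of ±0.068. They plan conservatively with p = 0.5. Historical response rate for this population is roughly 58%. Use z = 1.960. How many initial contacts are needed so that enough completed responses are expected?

Completed interviews needed: n₀ = 1.960² × 0.2500 / 0.068² ≈ 207.70 → 208.
At a 58% response rate, contacts needed = 208 / 0.58 ≈ 358.62 → 359.

359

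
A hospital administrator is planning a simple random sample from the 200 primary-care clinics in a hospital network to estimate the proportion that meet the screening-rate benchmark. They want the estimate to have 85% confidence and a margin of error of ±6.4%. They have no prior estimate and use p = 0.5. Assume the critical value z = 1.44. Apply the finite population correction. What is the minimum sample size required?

Unadjusted: n₀ = 1.44² × 0.50 × 0.50 / 0.064² ≈ 126.56, so n₀ = 127.
Finite population correction with N = 200: n = n₀ / (1 + (n₀−1)/N) = 127 / (1 + 126/200) = 127 / 1.6300 ≈ 77.91.
Rounding up, n = 78.

78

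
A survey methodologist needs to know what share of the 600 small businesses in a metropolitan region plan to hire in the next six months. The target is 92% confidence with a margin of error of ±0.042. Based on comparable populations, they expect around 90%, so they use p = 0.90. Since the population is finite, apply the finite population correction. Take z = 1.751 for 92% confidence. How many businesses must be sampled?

125

Unadjusted: n₀ = 1.751² × 0.90 × 0.10 / 0.042² ≈ 156.43, so n₀ = 157.
Finite population correction with N = 600: n = n₀ / (1 + (n₀−1)/N) = 157 / (1 + 156/600) = 157 / 1.2600 ≈ 124.60.
Rounding up, n = 125.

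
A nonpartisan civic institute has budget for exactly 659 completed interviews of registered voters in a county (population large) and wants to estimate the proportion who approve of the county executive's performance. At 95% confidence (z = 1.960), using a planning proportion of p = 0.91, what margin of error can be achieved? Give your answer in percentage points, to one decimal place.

SE(p̂) = √[p(1−p)/n] = √[0.0819/659] = 0.01115.
E = z × SE = 1.960 × 0.01115 = 0.02185, or 2.2 percentage points.

2.2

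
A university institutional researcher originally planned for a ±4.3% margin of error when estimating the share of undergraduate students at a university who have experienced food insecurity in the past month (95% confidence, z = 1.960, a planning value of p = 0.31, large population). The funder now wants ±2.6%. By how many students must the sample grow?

At ±4.3%: n = 1.960² × 0.2139 / 0.043² ≈ 444.41 → 445.
At ±2.6%: n = 1.960² × 0.2139 / 0.026² ≈ 1215.56 → 1216.
Additional respondents: 1216 − 445 = 771.

771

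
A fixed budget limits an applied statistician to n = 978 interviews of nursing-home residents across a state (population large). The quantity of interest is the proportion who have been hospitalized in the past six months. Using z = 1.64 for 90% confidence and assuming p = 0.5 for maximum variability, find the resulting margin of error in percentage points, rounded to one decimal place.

2.6

SE(p̂) = √[p(1−p)/n] = √[0.2500/978] = 0.01599.
E = z × SE = 1.64 × 0.01599 = 0.02622, or 2.6 percentage points.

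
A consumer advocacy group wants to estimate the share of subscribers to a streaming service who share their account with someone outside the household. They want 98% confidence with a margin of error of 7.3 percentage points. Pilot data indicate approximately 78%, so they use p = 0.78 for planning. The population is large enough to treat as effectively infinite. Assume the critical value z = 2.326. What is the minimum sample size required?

175

With p = 0.78, p(1−p) = 0.1716.
n = z²·p(1−p)/E² = 2.326² × 0.1716 / 0.073² = 5.4103 × 0.1716 / 0.005329 ≈ 174.22.
Rounding up gives n = 175.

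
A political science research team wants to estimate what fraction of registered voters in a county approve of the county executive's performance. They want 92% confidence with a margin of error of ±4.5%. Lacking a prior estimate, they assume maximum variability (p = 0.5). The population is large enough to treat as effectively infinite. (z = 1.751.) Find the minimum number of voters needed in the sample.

With p = 0.5, p(1−p) = 0.25.
n = z²·p(1−p)/E² = 1.751² × 0.2500 / 0.045² = 3.0660 × 0.2500 / 0.002025 ≈ 378.52.
Rounding up gives n = 379.

379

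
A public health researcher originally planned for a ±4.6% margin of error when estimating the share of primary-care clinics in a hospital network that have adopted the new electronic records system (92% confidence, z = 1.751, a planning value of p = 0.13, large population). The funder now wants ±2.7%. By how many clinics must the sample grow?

312

At ±4.6%: n = 1.751² × 0.1131 / 0.046² ≈ 163.88 → 164.
At ±2.7%: n = 1.751² × 0.1131 / 0.027² ≈ 475.67 → 476.
Additional respondents: 476 − 164 = 312.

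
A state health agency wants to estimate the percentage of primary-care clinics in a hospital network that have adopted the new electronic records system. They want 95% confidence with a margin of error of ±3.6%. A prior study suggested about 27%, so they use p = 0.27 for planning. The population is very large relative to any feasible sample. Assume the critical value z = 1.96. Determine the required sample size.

With p = 0.27, p(1−p) = 0.1971.
n = z²·p(1−p)/E² = 1.96² × 0.1971 / 0.036² = 3.8416 × 0.1971 / 0.001296 ≈ 584.24.
Rounding up gives n = 585.

585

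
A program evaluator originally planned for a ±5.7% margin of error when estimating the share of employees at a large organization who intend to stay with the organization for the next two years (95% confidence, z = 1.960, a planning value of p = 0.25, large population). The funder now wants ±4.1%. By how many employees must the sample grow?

207

At ±5.7%: n = 1.960² × 0.1875 / 0.057² ≈ 221.70 → 222.
At ±4.1%: n = 1.960² × 0.1875 / 0.041² ≈ 428.49 → 429.
Additional respondents: 429 − 222 = 207.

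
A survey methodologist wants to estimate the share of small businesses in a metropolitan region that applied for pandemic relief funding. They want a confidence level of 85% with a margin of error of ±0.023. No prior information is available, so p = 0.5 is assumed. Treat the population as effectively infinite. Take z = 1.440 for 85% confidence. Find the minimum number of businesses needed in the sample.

With p = 0.5, p(1−p) = 0.25.
n = z²·p(1−p)/E² = 1.440² × 0.2500 / 0.023² = 2.0736 × 0.2500 / 0.000529 ≈ 979.96.
Rounding up gives n = 980.

980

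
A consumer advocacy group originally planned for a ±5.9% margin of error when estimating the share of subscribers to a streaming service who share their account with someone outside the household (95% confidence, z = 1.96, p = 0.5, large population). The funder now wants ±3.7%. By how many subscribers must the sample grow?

426

At ±5.9%: n = 1.96² × 0.2500 / 0.059² ≈ 275.90 → 276.
At ±3.7%: n = 1.96² × 0.2500 / 0.037² ≈ 701.53 → 702.
Additional respondents: 702 − 276 = 426.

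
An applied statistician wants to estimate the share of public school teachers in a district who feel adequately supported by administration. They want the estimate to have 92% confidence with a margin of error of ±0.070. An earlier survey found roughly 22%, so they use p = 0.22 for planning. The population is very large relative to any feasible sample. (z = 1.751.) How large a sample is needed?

With p = 0.22, p(1−p) = 0.1716.
n = z²·p(1−p)/E² = 1.751² × 0.1716 / 0.070² = 3.0660 × 0.1716 / 0.004900 ≈ 107.37.
Rounding up gives n = 108.

108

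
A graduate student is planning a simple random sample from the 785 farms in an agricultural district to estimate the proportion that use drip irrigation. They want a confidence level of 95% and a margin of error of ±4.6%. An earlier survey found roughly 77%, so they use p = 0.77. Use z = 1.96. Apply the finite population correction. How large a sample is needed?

229

Unadjusted: n₀ = 1.96² × 0.77 × 0.23 / 0.046² ≈ 321.53, so n₀ = 322.
Finite population correction with N = 785: n = n₀ / (1 + (n₀−1)/N) = 322 / (1 + 321/785) = 322 / 1.4089 ≈ 228.54.
Rounding up, n = 229.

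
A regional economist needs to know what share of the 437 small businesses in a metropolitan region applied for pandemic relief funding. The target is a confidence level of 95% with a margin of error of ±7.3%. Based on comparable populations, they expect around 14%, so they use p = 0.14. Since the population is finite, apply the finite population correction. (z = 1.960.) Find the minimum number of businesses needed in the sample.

73

Unadjusted: n₀ = 1.960² × 0.14 × 0.86 / 0.073² ≈ 86.79, so n₀ = 87.
Finite population correction with N = 437: n = n₀ / (1 + (n₀−1)/N) = 87 / (1 + 86/437) = 87 / 1.1968 ≈ 72.69.
Rounding up, n = 73.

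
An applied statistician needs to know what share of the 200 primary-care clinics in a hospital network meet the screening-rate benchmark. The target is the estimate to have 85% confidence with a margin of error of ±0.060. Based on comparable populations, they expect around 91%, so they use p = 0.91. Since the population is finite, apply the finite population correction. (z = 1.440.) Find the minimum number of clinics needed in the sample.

39

Unadjusted: n₀ = 1.440² × 0.91 × 0.09 / 0.060² ≈ 47.17, so n₀ = 48.
Finite population correction with N = 200: n = n₀ / (1 + (n₀−1)/N) = 48 / (1 + 47/200) = 48 / 1.2350 ≈ 38.87.
Rounding up, n = 39.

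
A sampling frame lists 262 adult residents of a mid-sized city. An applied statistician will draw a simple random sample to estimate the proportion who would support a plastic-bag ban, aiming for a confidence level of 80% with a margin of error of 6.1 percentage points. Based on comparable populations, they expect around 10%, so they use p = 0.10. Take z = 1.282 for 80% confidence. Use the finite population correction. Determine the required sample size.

Unadjusted: n₀ = 1.282² × 0.10 × 0.90 / 0.061² ≈ 39.75, so n₀ = 40.
Finite population correction with N = 262: n = n₀ / (1 + (n₀−1)/N) = 40 / (1 + 39/262) = 40 / 1.1489 ≈ 34.82.
Rounding up, n = 35.

35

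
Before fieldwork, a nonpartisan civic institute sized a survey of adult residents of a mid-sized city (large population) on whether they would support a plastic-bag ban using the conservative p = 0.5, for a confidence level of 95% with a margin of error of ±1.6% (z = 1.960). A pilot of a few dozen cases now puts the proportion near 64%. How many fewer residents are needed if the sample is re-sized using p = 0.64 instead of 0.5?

Conservative (p = 0.5): n = 1.960² × 0.25 / 0.016² ≈ 3751.56 → 3752.
Using p = 0.64: p(1−p) = 0.2304, so n = 1.960² × 0.2304 / 0.016² ≈ 3457.44 → 3458.
Reduction: 3752 − 3458 = 294.

294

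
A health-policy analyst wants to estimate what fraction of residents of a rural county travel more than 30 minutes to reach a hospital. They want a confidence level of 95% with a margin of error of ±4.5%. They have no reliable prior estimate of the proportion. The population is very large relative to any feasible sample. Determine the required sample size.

475

For 95% confidence, z = 1.960.
With no prior estimate, use p = 0.5, giving p(1−p) = 0.25.
n = z²·p(1−p)/E² = 1.960² × 0.2500 / 0.045² = 3.8416 × 0.2500 / 0.002025 ≈ 474.27.
Rounding up gives n = 475.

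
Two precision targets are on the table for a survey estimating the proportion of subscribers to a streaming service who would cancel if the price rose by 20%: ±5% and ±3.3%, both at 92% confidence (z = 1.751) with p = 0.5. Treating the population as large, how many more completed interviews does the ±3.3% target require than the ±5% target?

397

At ±5%: n = 1.751² × 0.2500 / 0.050² ≈ 306.60 → 307.
At ±3.3%: n = 1.751² × 0.2500 / 0.033² ≈ 703.86 → 704.
Additional respondents: 704 − 307 = 397.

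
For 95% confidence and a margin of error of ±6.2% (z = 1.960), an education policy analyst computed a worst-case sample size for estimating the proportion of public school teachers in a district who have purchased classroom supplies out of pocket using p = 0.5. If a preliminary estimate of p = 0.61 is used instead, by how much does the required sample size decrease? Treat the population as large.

12

Conservative (p = 0.5): n = 1.960² × 0.25 / 0.062² ≈ 249.84 → 250.
Using p = 0.61: p(1−p) = 0.2379, so n = 1.960² × 0.2379 / 0.062² ≈ 237.75 → 238.
Reduction: 250 − 238 = 12.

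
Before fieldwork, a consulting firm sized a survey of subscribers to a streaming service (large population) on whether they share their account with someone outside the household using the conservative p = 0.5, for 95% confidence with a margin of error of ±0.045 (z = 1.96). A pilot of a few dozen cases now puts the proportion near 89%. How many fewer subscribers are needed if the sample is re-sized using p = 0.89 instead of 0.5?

289

Conservative (p = 0.5): n = 1.96² × 0.25 / 0.045² ≈ 474.27 → 475.
Using p = 0.89: p(1−p) = 0.0979, so n = 1.96² × 0.0979 / 0.045² ≈ 185.72 → 186.
Reduction: 475 − 186 = 289.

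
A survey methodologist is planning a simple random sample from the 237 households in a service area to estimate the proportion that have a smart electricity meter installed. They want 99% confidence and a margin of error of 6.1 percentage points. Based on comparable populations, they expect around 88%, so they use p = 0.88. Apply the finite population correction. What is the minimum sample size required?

For 99% confidence, z = 2.576.
Unadjusted: n₀ = 2.576² × 0.88 × 0.12 / 0.061² ≈ 188.32, so n₀ = 189.
Finite population correction with N = 237: n = n₀ / (1 + (n₀−1)/N) = 189 / (1 + 188/237) = 189 / 1.7932 ≈ 105.40.
Rounding up, n = 106.

106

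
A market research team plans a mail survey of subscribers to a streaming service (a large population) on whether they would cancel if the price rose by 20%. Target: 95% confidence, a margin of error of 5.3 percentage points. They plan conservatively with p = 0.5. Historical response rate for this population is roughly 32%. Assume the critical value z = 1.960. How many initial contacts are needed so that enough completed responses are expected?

Completed interviews needed: n₀ = 1.960² × 0.2500 / 0.053² ≈ 341.90 → 342.
At a 32% response rate, contacts needed = 342 / 0.32 ≈ 1068.75 → 1069.

1069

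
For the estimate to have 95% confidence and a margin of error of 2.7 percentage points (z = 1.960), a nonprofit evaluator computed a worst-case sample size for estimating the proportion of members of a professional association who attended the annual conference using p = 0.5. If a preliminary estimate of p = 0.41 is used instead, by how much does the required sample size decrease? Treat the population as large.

43

Conservative (p = 0.5): n = 1.960² × 0.25 / 0.027² ≈ 1317.42 → 1318.
Using p = 0.41: p(1−p) = 0.2419, so n = 1.960² × 0.2419 / 0.027² ≈ 1274.74 → 1275.
Reduction: 1318 − 1275 = 43.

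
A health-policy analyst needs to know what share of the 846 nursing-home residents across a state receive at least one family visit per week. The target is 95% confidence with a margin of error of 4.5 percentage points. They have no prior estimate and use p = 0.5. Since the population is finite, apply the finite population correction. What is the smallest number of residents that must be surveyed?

305

For 95% confidence, z = 1.960.
Unadjusted: n₀ = 1.960² × 0.50 × 0.50 / 0.045² ≈ 474.27, so n₀ = 475.
Finite population correction with N = 846: n = n₀ / (1 + (n₀−1)/N) = 475 / (1 + 474/846) = 475 / 1.5603 ≈ 304.43.
Rounding up, n = 305.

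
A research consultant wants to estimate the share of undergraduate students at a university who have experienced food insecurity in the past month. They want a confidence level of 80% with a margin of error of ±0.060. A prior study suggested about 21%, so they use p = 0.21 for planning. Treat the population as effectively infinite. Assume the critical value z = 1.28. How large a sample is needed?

With p = 0.21, p(1−p) = 0.1659.
n = z²·p(1−p)/E² = 1.28² × 0.1659 / 0.060² = 1.6384 × 0.1659 / 0.003600 ≈ 75.50.
Rounding up gives n = 76.

76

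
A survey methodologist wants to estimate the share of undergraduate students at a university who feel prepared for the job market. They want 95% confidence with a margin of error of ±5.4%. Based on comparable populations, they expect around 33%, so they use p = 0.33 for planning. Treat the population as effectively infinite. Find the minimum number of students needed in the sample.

For 95% confidence, z = 1.960.
With p = 0.33, p(1−p) = 0.2211.
n = z²·p(1−p)/E² = 1.960² × 0.2211 / 0.054² = 3.8416 × 0.2211 / 0.002916 ≈ 291.28.
Rounding up gives n = 292.

292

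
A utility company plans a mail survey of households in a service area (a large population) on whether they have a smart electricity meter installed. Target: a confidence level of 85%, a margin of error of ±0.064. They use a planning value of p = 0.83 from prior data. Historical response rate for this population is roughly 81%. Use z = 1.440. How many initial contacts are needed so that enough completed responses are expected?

89

Completed interviews needed: n₀ = 1.440² × 0.1411 / 0.064² ≈ 71.43 → 72.
At an 81% response rate, contacts needed = 72 / 0.81 ≈ 88.89 → 89.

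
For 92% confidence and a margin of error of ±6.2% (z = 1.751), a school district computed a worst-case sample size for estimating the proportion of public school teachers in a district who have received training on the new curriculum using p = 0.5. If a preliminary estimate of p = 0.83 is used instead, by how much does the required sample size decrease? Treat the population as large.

87

Conservative (p = 0.5): n = 1.751² × 0.25 / 0.062² ≈ 199.40 → 200.
Using p = 0.83: p(1−p) = 0.1411, so n = 1.751² × 0.1411 / 0.062² ≈ 112.54 → 113.
Reduction: 200 − 113 = 87.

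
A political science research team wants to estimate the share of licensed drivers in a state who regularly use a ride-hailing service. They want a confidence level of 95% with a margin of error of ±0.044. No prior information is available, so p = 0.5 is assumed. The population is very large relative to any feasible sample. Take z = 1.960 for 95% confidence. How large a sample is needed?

With p = 0.5, p(1−p) = 0.25.
n = z²·p(1−p)/E² = 1.960² × 0.2500 / 0.044² = 3.8416 × 0.2500 / 0.001936 ≈ 496.07.
Rounding up gives n = 497.

497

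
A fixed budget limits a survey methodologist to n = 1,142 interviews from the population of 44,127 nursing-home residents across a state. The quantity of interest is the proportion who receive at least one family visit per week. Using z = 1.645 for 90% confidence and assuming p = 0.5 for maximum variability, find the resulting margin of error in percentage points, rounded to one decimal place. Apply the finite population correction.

Finite-population factor: (N−n)/(N−1) = (44127−1142)/(44127−1) = 0.9741.
SE(p̂) = √[p(1−p)/n · (N−n)/(N−1)] = √[0.2500/1142 × 0.9741] = 0.01460.
E = z × SE = 1.645 × 0.01460 = 0.02402 ≈ 2.4 percentage points.

2.4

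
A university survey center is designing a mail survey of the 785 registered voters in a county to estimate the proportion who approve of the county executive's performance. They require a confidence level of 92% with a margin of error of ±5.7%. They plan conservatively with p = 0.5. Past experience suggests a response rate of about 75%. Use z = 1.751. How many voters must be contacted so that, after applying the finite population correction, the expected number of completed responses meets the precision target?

Completed interviews needed (unadjusted): n₀ = 1.751² × 0.2500 / 0.057² ≈ 235.92 → 236.
FPC for N = 785: n = 236 / (1 + 235/785) = 236 / 1.2994 ≈ 181.63 → 182.
At a 75% response rate, contacts needed = 182 / 0.75 ≈ 242.67 → 243.

243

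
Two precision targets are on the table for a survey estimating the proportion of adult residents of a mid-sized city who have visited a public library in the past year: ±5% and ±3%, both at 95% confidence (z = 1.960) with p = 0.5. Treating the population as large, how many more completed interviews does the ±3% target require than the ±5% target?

683

At ±5%: n = 1.960² × 0.2500 / 0.050² ≈ 384.16 → 385.
At ±3%: n = 1.960² × 0.2500 / 0.030² ≈ 1067.11 → 1068.
Additional respondents: 1068 − 385 = 683.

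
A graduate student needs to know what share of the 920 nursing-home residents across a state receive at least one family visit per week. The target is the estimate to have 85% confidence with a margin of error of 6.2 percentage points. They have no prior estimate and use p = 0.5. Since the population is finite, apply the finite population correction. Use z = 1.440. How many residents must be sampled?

Unadjusted: n₀ = 1.440² × 0.50 × 0.50 / 0.062² ≈ 134.86, so n₀ = 135.
Finite population correction with N = 920: n = n₀ / (1 + (n₀−1)/N) = 135 / (1 + 134/920) = 135 / 1.1457 ≈ 117.84.
Rounding up, n = 118.

118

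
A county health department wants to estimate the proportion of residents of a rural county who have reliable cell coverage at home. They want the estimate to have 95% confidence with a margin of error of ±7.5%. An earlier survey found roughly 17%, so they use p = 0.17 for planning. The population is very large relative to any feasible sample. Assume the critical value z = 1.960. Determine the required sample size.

With p = 0.17, p(1−p) = 0.1411.
n = z²·p(1−p)/E² = 1.960² × 0.1411 / 0.075² = 3.8416 × 0.1411 / 0.005625 ≈ 96.36.
Rounding up gives n = 97.

97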